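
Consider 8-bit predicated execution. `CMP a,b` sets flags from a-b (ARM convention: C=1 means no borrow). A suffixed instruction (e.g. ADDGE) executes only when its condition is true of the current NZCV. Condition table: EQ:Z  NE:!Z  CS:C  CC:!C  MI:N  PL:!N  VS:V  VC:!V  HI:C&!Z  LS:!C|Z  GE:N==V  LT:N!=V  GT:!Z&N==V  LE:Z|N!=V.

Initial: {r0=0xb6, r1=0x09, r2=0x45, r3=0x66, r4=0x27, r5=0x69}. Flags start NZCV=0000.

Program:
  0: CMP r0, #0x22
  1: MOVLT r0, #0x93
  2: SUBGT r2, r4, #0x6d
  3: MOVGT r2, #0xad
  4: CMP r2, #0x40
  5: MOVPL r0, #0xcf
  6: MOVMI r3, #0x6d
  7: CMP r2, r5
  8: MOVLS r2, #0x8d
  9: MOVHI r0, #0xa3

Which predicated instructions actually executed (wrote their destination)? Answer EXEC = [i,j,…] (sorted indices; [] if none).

0: ✓ CMP  NZCV=1010
1: ✓ MOVLT  r0←0x93
2: · SUBGT
3: · MOVGT
4: ✓ CMP  NZCV=0010
5: ✓ MOVPL  r0←0xcf
6: · MOVMI
7: ✓ CMP  NZCV=1000
8: ✓ MOVLS  r2←0x8d
9: · MOVHI

EXEC = [1,5,8]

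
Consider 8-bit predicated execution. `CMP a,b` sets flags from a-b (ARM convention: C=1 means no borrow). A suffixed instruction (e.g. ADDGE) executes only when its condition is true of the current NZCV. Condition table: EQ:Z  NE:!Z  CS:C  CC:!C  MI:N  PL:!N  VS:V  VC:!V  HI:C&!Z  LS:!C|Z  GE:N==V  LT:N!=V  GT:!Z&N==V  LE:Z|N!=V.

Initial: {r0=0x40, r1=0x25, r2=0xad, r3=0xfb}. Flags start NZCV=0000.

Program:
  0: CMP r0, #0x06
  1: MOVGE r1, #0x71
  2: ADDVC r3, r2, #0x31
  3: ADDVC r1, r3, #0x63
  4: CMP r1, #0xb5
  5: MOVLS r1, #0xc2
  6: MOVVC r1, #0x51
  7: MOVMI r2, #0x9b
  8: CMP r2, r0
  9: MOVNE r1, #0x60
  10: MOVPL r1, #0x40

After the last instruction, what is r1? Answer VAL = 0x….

VAL = 0x40

[0] flags=0010 → (cmp)
[1] flags=0010 GE?T → r1=0x71
[2] flags=0010 VC?T → r3=0xde
[3] flags=0010 VC?T → r1=0x41
[4] flags=1001 → (cmp)
[5] flags=1001 LS?T → r1=0xc2
[6] flags=1001 VC?F → skip
[7] flags=1001 MI?T → r2=0x9b
[8] flags=0011 → (cmp)
[9] flags=0011 NE?T → r1=0x60
[10] flags=0011 PL?T → r1=0x40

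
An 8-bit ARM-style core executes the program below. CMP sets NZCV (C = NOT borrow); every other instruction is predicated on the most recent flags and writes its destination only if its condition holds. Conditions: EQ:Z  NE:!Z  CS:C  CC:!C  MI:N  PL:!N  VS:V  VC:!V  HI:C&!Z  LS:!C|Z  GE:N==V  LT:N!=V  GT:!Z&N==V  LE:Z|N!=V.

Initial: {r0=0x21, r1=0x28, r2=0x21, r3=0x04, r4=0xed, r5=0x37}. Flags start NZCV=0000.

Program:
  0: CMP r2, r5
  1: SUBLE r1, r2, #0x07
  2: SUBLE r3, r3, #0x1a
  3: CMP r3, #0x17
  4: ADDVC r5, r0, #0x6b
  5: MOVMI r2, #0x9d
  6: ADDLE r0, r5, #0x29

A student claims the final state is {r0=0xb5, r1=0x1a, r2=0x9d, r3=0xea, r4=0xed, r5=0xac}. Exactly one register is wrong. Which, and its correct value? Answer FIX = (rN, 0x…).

FIX = (r5, 0x8c)

0: ✓ CMP  NZCV=1000
1: ✓ SUBLE  r1←0x1a
2: ✓ SUBLE  r3←0xea
3: ✓ CMP  NZCV=1010
4: ✓ ADDVC  r5←0x8c
5: ✓ MOVMI  r2←0x9d
6: ✓ ADDLE  r0←0xb5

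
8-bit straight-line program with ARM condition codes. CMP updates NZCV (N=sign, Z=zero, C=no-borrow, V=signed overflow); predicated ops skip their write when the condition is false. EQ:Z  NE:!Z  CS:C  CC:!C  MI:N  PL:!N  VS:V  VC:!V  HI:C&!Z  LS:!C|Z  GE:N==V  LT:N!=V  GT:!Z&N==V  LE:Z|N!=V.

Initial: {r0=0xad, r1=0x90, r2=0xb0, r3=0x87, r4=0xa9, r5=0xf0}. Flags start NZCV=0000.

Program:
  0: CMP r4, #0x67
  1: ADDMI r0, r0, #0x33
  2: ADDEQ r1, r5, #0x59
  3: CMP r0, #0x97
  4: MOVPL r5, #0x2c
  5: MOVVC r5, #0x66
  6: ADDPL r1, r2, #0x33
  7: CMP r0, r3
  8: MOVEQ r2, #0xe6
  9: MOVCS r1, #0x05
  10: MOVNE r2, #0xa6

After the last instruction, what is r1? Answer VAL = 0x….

VAL = 0x05

[0] flags=0011 → (cmp)
[1] flags=0011 MI?F → skip
[2] flags=0011 EQ?F → skip
[3] flags=0010 → (cmp)
[4] flags=0010 PL?T → r5=0x2c
[5] flags=0010 VC?T → r5=0x66
[6] flags=0010 PL?T → r1=0xe3
[7] flags=0010 → (cmp)
[8] flags=0010 EQ?F → skip
[9] flags=0010 CS?T → r1=0x05
[10] flags=0010 NE?T → r2=0xa6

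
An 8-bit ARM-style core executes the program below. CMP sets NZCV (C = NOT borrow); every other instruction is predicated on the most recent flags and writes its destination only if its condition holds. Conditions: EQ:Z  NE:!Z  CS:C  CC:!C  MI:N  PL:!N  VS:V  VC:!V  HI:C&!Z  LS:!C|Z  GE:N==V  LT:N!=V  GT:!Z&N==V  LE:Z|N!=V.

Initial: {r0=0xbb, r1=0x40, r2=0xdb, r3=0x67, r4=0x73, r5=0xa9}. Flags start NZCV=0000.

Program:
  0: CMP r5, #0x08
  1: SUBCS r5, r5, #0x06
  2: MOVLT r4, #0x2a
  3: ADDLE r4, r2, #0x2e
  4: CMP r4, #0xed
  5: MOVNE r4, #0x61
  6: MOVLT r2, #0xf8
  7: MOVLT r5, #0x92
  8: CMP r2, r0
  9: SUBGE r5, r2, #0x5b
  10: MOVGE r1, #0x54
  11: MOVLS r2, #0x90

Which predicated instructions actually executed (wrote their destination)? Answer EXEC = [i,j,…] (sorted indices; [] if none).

0: ✓ CMP  NZCV=1010
1: ✓ SUBCS  r5←0xa3
2: ✓ MOVLT  r4←0x2a
3: ✓ ADDLE  r4←0x09
4: ✓ CMP  NZCV=0000
5: ✓ MOVNE  r4←0x61
6: · MOVLT
7: · MOVLT
8: ✓ CMP  NZCV=0010
9: ✓ SUBGE  r5←0x80
10: ✓ MOVGE  r1←0x54
11: · MOVLS

EXEC = [1,2,3,5,9,10]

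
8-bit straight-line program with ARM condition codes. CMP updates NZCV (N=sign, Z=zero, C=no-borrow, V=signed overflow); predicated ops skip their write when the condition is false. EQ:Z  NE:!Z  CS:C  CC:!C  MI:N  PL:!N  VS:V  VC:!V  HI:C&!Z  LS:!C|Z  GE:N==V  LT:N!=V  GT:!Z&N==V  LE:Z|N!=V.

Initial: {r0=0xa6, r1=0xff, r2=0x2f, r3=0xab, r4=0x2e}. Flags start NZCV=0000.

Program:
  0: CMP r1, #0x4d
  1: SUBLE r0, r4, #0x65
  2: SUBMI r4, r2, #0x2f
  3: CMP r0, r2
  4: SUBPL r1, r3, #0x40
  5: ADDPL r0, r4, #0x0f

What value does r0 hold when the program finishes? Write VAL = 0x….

VAL = 0xc9

[0] flags=1010 → (cmp)
[1] flags=1010 LE?T → r0=0xc9
[2] flags=1010 MI?T → r4=0x00
[3] flags=1010 → (cmp)
[4] flags=1010 PL?F → skip
[5] flags=1010 PL?F → skip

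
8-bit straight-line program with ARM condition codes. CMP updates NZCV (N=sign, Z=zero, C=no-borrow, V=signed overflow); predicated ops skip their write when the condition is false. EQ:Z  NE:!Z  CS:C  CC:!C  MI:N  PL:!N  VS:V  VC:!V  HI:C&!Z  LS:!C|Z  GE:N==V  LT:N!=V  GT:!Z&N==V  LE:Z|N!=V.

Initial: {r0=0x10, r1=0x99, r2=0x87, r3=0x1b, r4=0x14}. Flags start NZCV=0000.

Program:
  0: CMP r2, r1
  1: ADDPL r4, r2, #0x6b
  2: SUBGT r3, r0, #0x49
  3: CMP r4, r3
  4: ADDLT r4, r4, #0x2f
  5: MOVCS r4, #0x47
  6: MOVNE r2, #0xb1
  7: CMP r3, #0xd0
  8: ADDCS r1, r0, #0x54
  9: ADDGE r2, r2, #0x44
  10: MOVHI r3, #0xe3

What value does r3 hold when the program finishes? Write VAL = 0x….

0: ✓ CMP  NZCV=1000
1: · ADDPL
2: · SUBGT
3: ✓ CMP  NZCV=1000
4: ✓ ADDLT  r4←0x43
5: · MOVCS
6: ✓ MOVNE  r2←0xb1
7: ✓ CMP  NZCV=0000
8: · ADDCS
9: ✓ ADDGE  r2←0xf5
10: · MOVHI

VAL = 0x1b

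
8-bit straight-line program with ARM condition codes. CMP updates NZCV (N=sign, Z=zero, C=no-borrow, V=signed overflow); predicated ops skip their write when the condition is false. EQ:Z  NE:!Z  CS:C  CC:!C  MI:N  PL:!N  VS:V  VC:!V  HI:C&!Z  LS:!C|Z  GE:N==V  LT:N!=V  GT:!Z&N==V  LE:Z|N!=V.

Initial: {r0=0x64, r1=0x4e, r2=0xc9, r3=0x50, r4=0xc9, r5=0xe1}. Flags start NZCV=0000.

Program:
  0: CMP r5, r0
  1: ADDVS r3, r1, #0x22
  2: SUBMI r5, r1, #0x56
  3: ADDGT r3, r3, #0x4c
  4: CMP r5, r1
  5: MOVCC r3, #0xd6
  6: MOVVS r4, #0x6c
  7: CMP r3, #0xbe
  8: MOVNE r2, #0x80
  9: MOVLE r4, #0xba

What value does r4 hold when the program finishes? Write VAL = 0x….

VAL = 0xc9

[0] flags=0011 → (cmp)
[1] flags=0011 VS?T → r3=0x70
[2] flags=0011 MI?F → skip
[3] flags=0011 GT?F → skip
[4] flags=1010 → (cmp)
[5] flags=1010 CC?F → skip
[6] flags=1010 VS?F → skip
[7] flags=1001 → (cmp)
[8] flags=1001 NE?T → r2=0x80
[9] flags=1001 LE?F → skip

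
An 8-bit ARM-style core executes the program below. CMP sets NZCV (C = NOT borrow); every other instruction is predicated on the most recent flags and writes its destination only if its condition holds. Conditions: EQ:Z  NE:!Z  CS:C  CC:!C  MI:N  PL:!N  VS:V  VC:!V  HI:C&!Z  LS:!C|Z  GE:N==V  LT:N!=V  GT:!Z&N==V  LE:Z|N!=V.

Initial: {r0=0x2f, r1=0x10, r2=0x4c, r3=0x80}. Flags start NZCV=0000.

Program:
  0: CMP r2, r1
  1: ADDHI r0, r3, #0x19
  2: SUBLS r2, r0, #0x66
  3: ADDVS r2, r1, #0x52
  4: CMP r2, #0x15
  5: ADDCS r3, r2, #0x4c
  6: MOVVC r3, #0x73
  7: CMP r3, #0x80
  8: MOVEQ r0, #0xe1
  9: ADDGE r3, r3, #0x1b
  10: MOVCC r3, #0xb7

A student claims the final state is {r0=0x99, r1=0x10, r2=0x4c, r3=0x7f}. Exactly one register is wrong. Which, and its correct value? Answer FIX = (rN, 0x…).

FIX = (r3, 0xb7)

[0] flags=0010 → (cmp)
[1] flags=0010 HI?T → r0=0x99
[2] flags=0010 LS?F → skip
[3] flags=0010 VS?F → skip
[4] flags=0010 → (cmp)
[5] flags=0010 CS?T → r3=0x98
[6] flags=0010 VC?T → r3=0x73
[7] flags=1001 → (cmp)
[8] flags=1001 EQ?F → skip
[9] flags=1001 GE?T → r3=0x8e
[10] flags=1001 CC?T → r3=0xb7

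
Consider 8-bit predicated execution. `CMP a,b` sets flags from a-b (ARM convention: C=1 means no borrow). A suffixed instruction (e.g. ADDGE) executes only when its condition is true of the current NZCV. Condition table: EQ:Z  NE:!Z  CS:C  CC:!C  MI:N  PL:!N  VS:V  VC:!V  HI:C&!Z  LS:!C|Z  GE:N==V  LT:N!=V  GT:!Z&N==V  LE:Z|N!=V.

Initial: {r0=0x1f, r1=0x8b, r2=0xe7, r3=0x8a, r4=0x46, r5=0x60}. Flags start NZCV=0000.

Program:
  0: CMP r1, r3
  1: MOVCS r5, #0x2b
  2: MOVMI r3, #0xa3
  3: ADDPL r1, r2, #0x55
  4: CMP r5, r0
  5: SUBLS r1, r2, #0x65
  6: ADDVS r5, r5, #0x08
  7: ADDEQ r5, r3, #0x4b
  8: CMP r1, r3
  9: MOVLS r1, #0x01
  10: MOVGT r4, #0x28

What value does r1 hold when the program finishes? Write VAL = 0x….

0: ✓ CMP  NZCV=0010
1: ✓ MOVCS  r5←0x2b
2: · MOVMI
3: ✓ ADDPL  r1←0x3c
4: ✓ CMP  NZCV=0010
5: · SUBLS
6: · ADDVS
7: · ADDEQ
8: ✓ CMP  NZCV=1001
9: ✓ MOVLS  r1←0x01
10: ✓ MOVGT  r4←0x28

VAL = 0x01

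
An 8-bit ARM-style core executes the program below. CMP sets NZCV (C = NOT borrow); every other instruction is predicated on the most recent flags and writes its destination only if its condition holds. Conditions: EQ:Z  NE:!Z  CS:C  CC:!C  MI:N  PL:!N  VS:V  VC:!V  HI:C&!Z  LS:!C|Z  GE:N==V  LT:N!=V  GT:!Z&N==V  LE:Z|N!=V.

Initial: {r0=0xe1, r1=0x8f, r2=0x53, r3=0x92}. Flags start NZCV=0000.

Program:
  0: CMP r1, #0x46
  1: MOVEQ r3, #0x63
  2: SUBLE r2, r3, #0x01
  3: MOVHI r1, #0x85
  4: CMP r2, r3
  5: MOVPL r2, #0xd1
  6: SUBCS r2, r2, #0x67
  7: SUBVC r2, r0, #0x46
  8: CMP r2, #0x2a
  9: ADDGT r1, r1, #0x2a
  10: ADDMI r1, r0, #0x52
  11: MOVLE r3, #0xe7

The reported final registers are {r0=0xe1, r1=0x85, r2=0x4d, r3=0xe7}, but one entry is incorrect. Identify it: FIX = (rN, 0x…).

[0] flags=0011 → (cmp)
[1] flags=0011 EQ?F → skip
[2] flags=0011 LE?T → r2=0x91
[3] flags=0011 HI?T → r1=0x85
[4] flags=1000 → (cmp)
[5] flags=1000 PL?F → skip
[6] flags=1000 CS?F → skip
[7] flags=1000 VC?T → r2=0x9b
[8] flags=0011 → (cmp)
[9] flags=0011 GT?F → skip
[10] flags=0011 MI?F → skip
[11] flags=0011 LE?T → r3=0xe7

FIX = (r2, 0x9b)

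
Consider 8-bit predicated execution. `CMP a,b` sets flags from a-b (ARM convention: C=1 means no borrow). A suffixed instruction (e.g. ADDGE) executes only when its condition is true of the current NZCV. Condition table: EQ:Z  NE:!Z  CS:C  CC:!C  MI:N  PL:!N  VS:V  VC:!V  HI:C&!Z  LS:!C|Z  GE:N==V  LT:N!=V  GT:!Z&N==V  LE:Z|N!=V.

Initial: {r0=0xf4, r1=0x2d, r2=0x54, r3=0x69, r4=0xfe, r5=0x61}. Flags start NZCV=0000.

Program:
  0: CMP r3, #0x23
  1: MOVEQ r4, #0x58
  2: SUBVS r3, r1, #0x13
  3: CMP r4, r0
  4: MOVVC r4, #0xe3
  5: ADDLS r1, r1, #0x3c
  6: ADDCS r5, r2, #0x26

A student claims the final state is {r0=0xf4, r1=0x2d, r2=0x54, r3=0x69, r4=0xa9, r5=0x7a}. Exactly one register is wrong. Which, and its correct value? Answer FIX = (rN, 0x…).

0: ✓ CMP  NZCV=0010
1: · MOVEQ
2: · SUBVS
3: ✓ CMP  NZCV=0010
4: ✓ MOVVC  r4←0xe3
5: · ADDLS
6: ✓ ADDCS  r5←0x7a

FIX = (r4, 0xe3)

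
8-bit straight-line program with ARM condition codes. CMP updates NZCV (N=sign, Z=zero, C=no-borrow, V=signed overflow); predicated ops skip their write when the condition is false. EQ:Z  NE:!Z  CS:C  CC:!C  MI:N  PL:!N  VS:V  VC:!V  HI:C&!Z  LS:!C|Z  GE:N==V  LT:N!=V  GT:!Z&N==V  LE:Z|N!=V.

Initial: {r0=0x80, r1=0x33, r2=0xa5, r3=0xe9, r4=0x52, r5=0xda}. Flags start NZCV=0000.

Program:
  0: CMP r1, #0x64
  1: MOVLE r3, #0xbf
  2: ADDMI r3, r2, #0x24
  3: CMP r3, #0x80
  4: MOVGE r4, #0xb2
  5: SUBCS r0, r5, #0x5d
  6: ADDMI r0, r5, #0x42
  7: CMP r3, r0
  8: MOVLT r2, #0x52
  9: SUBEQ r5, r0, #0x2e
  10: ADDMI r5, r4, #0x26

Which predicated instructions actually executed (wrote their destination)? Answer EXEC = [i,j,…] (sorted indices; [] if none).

0: ✓ CMP  NZCV=1000
1: ✓ MOVLE  r3←0xbf
2: ✓ ADDMI  r3←0xc9
3: ✓ CMP  NZCV=0010
4: ✓ MOVGE  r4←0xb2
5: ✓ SUBCS  r0←0x7d
6: · ADDMI
7: ✓ CMP  NZCV=0011
8: ✓ MOVLT  r2←0x52
9: · SUBEQ
10: · ADDMI

EXEC = [1,2,4,5,8]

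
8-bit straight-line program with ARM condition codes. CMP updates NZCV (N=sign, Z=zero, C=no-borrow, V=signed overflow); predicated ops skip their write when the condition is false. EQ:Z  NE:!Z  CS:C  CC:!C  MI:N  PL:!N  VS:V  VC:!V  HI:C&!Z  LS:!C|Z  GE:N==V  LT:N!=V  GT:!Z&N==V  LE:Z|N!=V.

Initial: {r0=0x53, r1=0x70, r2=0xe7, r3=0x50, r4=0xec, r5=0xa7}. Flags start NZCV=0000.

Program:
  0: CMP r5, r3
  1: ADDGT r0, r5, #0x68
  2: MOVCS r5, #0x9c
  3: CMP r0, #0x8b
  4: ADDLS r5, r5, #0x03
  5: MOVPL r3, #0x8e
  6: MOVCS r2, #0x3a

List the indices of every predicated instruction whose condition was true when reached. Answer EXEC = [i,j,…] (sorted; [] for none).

EXEC = [2,4]

[0] flags=0011 → (cmp)
[1] flags=0011 GT?F → skip
[2] flags=0011 CS?T → r5=0x9c
[3] flags=1001 → (cmp)
[4] flags=1001 LS?T → r5=0x9f
[5] flags=1001 PL?F → skip
[6] flags=1001 CS?F → skip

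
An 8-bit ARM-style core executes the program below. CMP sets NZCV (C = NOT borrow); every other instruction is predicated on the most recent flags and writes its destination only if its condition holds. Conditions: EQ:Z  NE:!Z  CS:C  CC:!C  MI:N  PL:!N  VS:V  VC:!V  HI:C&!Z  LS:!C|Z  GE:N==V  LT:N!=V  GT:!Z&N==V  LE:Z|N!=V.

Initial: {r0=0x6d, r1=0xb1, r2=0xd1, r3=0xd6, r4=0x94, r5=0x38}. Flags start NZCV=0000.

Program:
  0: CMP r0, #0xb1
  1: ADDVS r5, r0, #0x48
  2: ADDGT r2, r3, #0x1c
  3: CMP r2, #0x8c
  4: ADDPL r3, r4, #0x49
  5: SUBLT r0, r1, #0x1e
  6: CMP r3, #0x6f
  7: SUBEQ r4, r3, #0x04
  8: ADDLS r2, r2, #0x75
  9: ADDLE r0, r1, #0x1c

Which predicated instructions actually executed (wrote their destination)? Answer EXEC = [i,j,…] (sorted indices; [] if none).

0: ✓ CMP  NZCV=1001
1: ✓ ADDVS  r5←0xb5
2: ✓ ADDGT  r2←0xf2
3: ✓ CMP  NZCV=0010
4: ✓ ADDPL  r3←0xdd
5: · SUBLT
6: ✓ CMP  NZCV=0011
7: · SUBEQ
8: · ADDLS
9: ✓ ADDLE  r0←0xcd

EXEC = [1,2,4,9]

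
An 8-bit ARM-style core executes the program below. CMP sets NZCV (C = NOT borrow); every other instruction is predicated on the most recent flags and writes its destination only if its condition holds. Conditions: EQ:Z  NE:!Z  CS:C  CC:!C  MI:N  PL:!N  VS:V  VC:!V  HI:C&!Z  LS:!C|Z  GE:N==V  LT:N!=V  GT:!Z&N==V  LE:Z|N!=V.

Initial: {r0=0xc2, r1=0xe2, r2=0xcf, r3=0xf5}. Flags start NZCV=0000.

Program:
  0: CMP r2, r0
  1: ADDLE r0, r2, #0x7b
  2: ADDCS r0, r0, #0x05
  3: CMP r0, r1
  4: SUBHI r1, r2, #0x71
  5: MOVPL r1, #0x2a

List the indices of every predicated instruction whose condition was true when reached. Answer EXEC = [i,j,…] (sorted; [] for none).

0: ✓ CMP  NZCV=0010
1: · ADDLE
2: ✓ ADDCS  r0←0xc7
3: ✓ CMP  NZCV=1000
4: · SUBHI
5: · MOVPL

EXEC = [2]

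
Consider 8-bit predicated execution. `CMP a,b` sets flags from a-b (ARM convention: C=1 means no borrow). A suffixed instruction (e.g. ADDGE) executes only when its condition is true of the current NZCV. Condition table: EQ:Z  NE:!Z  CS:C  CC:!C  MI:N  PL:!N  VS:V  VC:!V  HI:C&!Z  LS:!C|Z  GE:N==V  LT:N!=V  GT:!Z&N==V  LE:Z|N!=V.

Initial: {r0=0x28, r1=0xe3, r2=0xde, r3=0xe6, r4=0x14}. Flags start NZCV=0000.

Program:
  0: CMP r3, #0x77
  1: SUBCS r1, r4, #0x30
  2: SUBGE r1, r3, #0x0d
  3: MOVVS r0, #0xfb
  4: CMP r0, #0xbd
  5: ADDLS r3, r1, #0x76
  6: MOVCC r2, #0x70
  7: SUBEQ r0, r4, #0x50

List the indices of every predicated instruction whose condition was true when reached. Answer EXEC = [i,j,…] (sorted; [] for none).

EXEC = [1,3]

[0] flags=0011 → (cmp)
[1] flags=0011 CS?T → r1=0xe4
[2] flags=0011 GE?F → skip
[3] flags=0011 VS?T → r0=0xfb
[4] flags=0010 → (cmp)
[5] flags=0010 LS?F → skip
[6] flags=0010 CC?F → skip
[7] flags=0010 EQ?F → skip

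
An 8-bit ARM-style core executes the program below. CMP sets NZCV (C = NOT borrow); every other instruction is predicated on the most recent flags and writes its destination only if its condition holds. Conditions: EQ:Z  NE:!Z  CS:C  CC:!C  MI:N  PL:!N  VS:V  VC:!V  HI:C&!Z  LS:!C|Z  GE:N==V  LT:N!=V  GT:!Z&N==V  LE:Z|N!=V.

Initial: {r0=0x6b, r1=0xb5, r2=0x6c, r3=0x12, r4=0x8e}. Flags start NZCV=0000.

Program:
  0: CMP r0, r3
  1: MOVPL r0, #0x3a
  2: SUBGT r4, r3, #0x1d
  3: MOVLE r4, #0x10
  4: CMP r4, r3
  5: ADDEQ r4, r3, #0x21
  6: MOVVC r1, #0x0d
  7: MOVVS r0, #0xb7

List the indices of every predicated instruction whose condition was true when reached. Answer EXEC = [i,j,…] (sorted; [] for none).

EXEC = [1,2,6]

0: ✓ CMP  NZCV=0010
1: ✓ MOVPL  r0←0x3a
2: ✓ SUBGT  r4←0xf5
3: · MOVLE
4: ✓ CMP  NZCV=1010
5: · ADDEQ
6: ✓ MOVVC  r1←0x0d
7: · MOVVS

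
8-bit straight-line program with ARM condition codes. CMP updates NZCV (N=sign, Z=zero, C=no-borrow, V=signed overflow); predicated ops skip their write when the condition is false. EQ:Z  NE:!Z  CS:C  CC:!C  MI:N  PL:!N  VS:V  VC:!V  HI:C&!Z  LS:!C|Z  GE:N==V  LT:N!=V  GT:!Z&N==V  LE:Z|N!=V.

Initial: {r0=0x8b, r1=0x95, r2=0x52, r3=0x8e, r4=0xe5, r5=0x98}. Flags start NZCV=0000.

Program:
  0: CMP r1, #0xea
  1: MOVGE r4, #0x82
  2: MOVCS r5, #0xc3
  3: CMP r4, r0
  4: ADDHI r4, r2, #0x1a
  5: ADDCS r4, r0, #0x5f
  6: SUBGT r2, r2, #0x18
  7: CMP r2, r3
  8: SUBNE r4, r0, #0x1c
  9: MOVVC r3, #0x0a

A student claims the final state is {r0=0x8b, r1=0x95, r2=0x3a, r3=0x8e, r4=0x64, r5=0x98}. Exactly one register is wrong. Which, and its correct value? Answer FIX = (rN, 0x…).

FIX = (r4, 0x6f)

0: ✓ CMP  NZCV=1000
1: · MOVGE
2: · MOVCS
3: ✓ CMP  NZCV=0010
4: ✓ ADDHI  r4←0x6c
5: ✓ ADDCS  r4←0xea
6: ✓ SUBGT  r2←0x3a
7: ✓ CMP  NZCV=1001
8: ✓ SUBNE  r4←0x6f
9: · MOVVC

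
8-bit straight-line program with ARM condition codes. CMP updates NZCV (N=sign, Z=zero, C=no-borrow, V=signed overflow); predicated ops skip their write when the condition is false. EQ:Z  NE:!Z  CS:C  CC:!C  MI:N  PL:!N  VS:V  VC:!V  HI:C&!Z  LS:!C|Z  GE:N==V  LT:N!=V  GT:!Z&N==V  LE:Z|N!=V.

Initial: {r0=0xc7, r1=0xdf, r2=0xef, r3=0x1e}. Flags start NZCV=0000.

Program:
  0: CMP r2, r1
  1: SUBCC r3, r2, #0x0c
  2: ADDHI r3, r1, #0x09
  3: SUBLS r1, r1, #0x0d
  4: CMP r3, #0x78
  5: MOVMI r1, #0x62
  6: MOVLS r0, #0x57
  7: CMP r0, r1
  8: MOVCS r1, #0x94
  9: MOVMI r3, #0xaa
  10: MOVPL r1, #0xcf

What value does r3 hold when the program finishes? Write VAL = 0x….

VAL = 0xaa

0: ✓ CMP  NZCV=0010
1: · SUBCC
2: ✓ ADDHI  r3←0xe8
3: · SUBLS
4: ✓ CMP  NZCV=0011
5: · MOVMI
6: · MOVLS
7: ✓ CMP  NZCV=1000
8: · MOVCS
9: ✓ MOVMI  r3←0xaa
10: · MOVPL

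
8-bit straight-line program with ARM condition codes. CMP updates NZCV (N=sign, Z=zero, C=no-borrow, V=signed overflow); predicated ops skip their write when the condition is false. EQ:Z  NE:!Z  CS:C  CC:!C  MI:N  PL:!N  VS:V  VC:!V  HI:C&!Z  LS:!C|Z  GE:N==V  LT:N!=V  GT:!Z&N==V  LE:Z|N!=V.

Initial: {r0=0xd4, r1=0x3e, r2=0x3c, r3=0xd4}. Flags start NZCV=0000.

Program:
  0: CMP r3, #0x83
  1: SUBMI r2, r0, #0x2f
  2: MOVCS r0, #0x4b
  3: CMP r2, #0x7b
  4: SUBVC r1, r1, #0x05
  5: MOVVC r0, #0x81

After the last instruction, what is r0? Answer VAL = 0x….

VAL = 0x81

0: ✓ CMP  NZCV=0010
1: · SUBMI
2: ✓ MOVCS  r0←0x4b
3: ✓ CMP  NZCV=1000
4: ✓ SUBVC  r1←0x39
5: ✓ MOVVC  r0←0x81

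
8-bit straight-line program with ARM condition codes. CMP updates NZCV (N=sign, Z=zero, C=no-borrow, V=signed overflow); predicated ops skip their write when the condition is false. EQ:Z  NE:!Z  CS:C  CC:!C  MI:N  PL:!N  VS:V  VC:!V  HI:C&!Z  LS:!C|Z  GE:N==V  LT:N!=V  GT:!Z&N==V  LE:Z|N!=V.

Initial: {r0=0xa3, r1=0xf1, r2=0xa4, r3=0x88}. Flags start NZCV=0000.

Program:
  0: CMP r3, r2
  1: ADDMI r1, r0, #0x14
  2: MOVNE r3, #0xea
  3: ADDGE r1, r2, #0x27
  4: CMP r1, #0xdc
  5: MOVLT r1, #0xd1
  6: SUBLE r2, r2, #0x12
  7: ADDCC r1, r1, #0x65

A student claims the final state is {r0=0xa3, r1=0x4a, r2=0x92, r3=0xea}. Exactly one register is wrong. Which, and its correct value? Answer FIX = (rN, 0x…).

[0] flags=1000 → (cmp)
[1] flags=1000 MI?T → r1=0xb7
[2] flags=1000 NE?T → r3=0xea
[3] flags=1000 GE?F → skip
[4] flags=1000 → (cmp)
[5] flags=1000 LT?T → r1=0xd1
[6] flags=1000 LE?T → r2=0x92
[7] flags=1000 CC?T → r1=0x36

FIX = (r1, 0x36)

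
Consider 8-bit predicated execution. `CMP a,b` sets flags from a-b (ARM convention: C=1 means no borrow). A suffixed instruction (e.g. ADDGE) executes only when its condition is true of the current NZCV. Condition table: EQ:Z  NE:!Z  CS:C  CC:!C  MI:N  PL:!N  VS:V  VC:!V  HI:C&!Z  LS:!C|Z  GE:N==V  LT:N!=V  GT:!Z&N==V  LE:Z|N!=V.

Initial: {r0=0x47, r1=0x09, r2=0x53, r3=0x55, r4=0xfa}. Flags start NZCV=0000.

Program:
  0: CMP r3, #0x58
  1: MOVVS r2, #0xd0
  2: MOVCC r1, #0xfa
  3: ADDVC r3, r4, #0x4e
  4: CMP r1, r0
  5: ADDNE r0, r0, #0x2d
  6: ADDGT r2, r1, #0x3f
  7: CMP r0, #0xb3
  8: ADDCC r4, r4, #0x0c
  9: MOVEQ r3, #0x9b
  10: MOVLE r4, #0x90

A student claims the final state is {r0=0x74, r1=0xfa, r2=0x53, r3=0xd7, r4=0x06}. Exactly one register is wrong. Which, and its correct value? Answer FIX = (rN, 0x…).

FIX = (r3, 0x48)

0: ✓ CMP  NZCV=1000
1: · MOVVS
2: ✓ MOVCC  r1←0xfa
3: ✓ ADDVC  r3←0x48
4: ✓ CMP  NZCV=1010
5: ✓ ADDNE  r0←0x74
6: · ADDGT
7: ✓ CMP  NZCV=1001
8: ✓ ADDCC  r4←0x06
9: · MOVEQ
10: · MOVLE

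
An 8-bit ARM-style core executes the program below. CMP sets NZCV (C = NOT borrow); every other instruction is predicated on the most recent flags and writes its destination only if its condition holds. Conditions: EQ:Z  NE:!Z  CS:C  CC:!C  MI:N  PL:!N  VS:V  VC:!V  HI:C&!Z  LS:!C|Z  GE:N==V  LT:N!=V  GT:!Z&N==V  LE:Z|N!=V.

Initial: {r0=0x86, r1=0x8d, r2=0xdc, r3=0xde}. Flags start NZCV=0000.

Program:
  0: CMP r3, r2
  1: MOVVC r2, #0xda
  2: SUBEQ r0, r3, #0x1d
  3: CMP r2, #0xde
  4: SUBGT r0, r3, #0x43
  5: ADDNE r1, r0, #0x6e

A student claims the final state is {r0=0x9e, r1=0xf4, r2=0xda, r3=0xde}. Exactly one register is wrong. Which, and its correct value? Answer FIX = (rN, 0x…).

[0] flags=0010 → (cmp)
[1] flags=0010 VC?T → r2=0xda
[2] flags=0010 EQ?F → skip
[3] flags=1000 → (cmp)
[4] flags=1000 GT?F → skip
[5] flags=1000 NE?T → r1=0xf4

FIX = (r0, 0x86)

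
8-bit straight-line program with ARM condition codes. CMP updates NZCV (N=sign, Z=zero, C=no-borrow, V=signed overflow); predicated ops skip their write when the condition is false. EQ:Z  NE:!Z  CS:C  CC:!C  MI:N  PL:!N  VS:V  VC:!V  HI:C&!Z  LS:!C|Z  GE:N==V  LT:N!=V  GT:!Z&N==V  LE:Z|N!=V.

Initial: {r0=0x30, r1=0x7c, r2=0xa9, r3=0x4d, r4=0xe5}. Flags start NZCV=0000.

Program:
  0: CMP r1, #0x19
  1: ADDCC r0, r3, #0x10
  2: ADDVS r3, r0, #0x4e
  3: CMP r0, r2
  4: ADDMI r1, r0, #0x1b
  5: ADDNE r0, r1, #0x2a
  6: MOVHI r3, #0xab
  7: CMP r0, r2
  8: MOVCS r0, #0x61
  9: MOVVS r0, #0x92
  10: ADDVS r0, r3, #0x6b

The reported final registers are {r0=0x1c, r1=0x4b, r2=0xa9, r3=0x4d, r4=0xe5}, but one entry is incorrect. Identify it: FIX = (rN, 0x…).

[0] flags=0010 → (cmp)
[1] flags=0010 CC?F → skip
[2] flags=0010 VS?F → skip
[3] flags=1001 → (cmp)
[4] flags=1001 MI?T → r1=0x4b
[5] flags=1001 NE?T → r0=0x75
[6] flags=1001 HI?F → skip
[7] flags=1001 → (cmp)
[8] flags=1001 CS?F → skip
[9] flags=1001 VS?T → r0=0x92
[10] flags=1001 VS?T → r0=0xb8

FIX = (r0, 0xb8)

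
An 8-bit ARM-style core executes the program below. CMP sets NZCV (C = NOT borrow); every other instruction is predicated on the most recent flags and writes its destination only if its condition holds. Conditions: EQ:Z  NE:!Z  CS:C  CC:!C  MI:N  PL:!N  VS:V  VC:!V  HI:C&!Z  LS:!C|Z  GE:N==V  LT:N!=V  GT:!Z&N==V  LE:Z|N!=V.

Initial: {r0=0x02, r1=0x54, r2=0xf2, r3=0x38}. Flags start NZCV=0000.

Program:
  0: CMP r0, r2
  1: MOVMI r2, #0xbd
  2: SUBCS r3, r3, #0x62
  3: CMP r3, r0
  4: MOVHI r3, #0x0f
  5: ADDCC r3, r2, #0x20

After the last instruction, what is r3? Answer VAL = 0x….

[0] flags=0000 → (cmp)
[1] flags=0000 MI?F → skip
[2] flags=0000 CS?F → skip
[3] flags=0010 → (cmp)
[4] flags=0010 HI?T → r3=0x0f
[5] flags=0010 CC?F → skip

VAL = 0x0f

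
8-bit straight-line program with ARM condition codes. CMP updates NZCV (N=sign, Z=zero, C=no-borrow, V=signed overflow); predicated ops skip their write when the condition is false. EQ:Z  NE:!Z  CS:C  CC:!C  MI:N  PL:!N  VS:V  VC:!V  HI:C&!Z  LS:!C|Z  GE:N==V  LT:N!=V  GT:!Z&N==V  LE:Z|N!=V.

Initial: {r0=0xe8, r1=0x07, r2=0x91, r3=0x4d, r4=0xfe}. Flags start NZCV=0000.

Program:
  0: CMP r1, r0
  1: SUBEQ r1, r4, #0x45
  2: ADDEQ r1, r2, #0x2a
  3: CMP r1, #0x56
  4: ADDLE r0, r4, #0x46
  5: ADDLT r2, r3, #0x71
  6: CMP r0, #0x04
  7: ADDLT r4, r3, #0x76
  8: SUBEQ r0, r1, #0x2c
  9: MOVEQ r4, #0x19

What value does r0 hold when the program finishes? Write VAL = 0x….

VAL = 0x44

[0] flags=0000 → (cmp)
[1] flags=0000 EQ?F → skip
[2] flags=0000 EQ?F → skip
[3] flags=1000 → (cmp)
[4] flags=1000 LE?T → r0=0x44
[5] flags=1000 LT?T → r2=0xbe
[6] flags=0010 → (cmp)
[7] flags=0010 LT?F → skip
[8] flags=0010 EQ?F → skip
[9] flags=0010 EQ?F → skip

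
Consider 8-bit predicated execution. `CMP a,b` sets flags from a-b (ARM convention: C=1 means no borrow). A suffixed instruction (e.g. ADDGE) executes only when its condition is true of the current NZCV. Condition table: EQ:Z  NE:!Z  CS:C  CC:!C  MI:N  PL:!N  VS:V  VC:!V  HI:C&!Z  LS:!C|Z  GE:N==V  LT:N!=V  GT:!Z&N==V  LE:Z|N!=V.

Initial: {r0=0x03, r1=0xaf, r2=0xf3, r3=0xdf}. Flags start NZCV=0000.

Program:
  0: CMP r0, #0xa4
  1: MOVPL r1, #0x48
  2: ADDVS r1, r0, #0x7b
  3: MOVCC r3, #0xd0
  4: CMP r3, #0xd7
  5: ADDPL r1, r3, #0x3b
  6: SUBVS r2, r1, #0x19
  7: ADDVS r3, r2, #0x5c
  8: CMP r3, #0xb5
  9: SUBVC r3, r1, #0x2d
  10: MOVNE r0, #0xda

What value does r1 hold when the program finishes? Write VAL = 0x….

VAL = 0x48

[0] flags=0000 → (cmp)
[1] flags=0000 PL?T → r1=0x48
[2] flags=0000 VS?F → skip
[3] flags=0000 CC?T → r3=0xd0
[4] flags=1000 → (cmp)
[5] flags=1000 PL?F → skip
[6] flags=1000 VS?F → skip
[7] flags=1000 VS?F → skip
[8] flags=0010 → (cmp)
[9] flags=0010 VC?T → r3=0x1b
[10] flags=0010 NE?T → r0=0xda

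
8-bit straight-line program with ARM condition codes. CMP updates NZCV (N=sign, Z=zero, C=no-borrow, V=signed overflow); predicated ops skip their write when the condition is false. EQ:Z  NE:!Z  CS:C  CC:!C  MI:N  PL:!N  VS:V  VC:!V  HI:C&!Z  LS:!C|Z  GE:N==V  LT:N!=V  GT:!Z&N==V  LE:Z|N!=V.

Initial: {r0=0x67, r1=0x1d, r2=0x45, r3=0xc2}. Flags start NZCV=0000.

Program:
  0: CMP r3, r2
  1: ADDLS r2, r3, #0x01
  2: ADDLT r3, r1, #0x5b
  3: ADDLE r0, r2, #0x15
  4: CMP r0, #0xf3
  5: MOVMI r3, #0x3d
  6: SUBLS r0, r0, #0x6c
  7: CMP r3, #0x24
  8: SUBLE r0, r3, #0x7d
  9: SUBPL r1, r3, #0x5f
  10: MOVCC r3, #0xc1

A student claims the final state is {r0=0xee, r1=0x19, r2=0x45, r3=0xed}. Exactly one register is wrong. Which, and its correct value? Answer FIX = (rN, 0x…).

FIX = (r3, 0x78)

0: ✓ CMP  NZCV=0011
1: · ADDLS
2: ✓ ADDLT  r3←0x78
3: ✓ ADDLE  r0←0x5a
4: ✓ CMP  NZCV=0000
5: · MOVMI
6: ✓ SUBLS  r0←0xee
7: ✓ CMP  NZCV=0010
8: · SUBLE
9: ✓ SUBPL  r1←0x19
10: · MOVCC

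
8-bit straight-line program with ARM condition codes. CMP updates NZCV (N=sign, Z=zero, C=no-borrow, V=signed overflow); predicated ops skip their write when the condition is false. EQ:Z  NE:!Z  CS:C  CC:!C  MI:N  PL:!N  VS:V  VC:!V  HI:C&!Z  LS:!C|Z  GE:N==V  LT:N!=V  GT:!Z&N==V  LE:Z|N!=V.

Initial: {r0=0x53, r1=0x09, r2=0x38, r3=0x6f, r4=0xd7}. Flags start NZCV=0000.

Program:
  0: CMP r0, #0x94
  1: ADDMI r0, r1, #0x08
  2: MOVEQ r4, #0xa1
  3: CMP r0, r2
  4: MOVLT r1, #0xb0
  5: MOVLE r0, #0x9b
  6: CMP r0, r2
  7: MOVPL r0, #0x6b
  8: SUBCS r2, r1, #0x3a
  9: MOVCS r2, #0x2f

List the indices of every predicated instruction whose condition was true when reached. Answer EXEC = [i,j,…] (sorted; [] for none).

0: ✓ CMP  NZCV=1001
1: ✓ ADDMI  r0←0x11
2: · MOVEQ
3: ✓ CMP  NZCV=1000
4: ✓ MOVLT  r1←0xb0
5: ✓ MOVLE  r0←0x9b
6: ✓ CMP  NZCV=0011
7: ✓ MOVPL  r0←0x6b
8: ✓ SUBCS  r2←0x76
9: ✓ MOVCS  r2←0x2f

EXEC = [1,4,5,7,8,9]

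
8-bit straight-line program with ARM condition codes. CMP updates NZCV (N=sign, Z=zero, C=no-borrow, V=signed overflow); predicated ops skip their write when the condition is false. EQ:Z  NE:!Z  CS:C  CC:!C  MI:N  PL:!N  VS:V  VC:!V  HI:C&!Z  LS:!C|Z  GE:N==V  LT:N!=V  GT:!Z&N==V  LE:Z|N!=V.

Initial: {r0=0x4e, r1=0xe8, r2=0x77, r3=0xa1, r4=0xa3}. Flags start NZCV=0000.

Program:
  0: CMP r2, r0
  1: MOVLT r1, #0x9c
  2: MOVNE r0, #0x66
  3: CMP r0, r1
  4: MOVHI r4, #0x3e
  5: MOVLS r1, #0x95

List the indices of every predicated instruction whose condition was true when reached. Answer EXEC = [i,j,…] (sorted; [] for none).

[0] flags=0010 → (cmp)
[1] flags=0010 LT?F → skip
[2] flags=0010 NE?T → r0=0x66
[3] flags=0000 → (cmp)
[4] flags=0000 HI?F → skip
[5] flags=0000 LS?T → r1=0x95

EXEC = [2,5]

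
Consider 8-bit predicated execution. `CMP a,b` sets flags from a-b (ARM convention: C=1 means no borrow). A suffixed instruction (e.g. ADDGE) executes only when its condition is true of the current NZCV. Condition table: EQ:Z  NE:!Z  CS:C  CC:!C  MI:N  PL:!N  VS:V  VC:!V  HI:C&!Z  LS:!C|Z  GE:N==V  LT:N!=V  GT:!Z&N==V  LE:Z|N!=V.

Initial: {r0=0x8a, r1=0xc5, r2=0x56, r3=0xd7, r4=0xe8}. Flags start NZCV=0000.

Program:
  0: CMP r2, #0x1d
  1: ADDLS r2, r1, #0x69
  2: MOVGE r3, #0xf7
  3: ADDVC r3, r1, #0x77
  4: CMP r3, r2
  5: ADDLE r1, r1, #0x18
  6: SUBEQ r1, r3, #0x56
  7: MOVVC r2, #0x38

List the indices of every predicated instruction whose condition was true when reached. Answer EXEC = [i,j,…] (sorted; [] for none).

EXEC = [2,3,5,7]

[0] flags=0010 → (cmp)
[1] flags=0010 LS?F → skip
[2] flags=0010 GE?T → r3=0xf7
[3] flags=0010 VC?T → r3=0x3c
[4] flags=1000 → (cmp)
[5] flags=1000 LE?T → r1=0xdd
[6] flags=1000 EQ?F → skip
[7] flags=1000 VC?T → r2=0x38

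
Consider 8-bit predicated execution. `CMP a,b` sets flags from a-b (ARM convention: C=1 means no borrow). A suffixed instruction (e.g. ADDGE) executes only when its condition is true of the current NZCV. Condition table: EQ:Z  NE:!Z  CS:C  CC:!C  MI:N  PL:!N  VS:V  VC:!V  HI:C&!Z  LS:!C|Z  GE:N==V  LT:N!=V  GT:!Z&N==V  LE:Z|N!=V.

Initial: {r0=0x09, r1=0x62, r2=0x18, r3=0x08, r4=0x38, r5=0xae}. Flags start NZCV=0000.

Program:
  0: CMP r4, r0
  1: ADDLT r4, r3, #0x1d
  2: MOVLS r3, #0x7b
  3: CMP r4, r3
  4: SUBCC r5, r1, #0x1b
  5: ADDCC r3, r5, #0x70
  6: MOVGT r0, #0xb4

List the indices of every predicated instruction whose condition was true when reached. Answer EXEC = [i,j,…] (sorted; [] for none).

EXEC = [6]

0: ✓ CMP  NZCV=0010
1: · ADDLT
2: · MOVLS
3: ✓ CMP  NZCV=0010
4: · SUBCC
5: · ADDCC
6: ✓ MOVGT  r0←0xb4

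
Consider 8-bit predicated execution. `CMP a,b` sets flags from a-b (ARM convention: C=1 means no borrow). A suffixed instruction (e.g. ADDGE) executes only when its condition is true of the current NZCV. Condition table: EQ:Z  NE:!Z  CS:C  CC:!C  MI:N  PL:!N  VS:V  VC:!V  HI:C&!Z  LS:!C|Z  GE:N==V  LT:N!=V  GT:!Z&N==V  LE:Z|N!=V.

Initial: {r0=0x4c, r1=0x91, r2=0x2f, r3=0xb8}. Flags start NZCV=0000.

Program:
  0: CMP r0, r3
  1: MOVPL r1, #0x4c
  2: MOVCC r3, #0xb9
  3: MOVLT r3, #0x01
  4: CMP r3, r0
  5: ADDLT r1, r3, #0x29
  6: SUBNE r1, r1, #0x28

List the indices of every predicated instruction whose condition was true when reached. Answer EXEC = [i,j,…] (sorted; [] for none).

EXEC = [2,5,6]

[0] flags=1001 → (cmp)
[1] flags=1001 PL?F → skip
[2] flags=1001 CC?T → r3=0xb9
[3] flags=1001 LT?F → skip
[4] flags=0011 → (cmp)
[5] flags=0011 LT?T → r1=0xe2
[6] flags=0011 NE?T → r1=0xba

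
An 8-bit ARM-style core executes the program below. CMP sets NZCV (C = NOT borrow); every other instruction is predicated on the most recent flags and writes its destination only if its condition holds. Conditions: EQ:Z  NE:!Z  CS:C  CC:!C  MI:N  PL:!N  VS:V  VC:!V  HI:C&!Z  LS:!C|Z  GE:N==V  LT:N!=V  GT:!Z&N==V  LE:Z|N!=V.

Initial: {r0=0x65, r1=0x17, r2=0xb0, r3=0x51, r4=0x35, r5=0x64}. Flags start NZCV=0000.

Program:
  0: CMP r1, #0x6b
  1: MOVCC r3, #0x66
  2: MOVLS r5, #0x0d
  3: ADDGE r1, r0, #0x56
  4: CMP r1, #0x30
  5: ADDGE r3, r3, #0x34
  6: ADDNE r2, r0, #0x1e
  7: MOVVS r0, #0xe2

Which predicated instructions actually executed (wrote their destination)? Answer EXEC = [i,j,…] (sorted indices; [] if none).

[0] flags=1000 → (cmp)
[1] flags=1000 CC?T → r3=0x66
[2] flags=1000 LS?T → r5=0x0d
[3] flags=1000 GE?F → skip
[4] flags=1000 → (cmp)
[5] flags=1000 GE?F → skip
[6] flags=1000 NE?T → r2=0x83
[7] flags=1000 VS?F → skip

EXEC = [1,2,6]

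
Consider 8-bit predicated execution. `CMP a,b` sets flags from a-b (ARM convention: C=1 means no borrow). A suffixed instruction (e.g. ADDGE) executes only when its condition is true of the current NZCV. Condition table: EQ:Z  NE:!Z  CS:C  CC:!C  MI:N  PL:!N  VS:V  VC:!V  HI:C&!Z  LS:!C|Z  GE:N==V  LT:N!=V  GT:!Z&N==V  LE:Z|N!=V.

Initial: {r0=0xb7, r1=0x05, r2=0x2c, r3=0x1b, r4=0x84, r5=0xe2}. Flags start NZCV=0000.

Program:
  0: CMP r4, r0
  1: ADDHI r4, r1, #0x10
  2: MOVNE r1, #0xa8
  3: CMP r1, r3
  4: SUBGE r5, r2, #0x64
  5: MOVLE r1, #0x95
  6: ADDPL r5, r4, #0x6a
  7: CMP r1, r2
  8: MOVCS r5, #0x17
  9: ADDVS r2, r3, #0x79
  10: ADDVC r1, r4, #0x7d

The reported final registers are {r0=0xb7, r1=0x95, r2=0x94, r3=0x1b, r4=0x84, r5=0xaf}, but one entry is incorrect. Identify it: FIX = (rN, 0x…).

[0] flags=1000 → (cmp)
[1] flags=1000 HI?F → skip
[2] flags=1000 NE?T → r1=0xa8
[3] flags=1010 → (cmp)
[4] flags=1010 GE?F → skip
[5] flags=1010 LE?T → r1=0x95
[6] flags=1010 PL?F → skip
[7] flags=0011 → (cmp)
[8] flags=0011 CS?T → r5=0x17
[9] flags=0011 VS?T → r2=0x94
[10] flags=0011 VC?F → skip

FIX = (r5, 0x17)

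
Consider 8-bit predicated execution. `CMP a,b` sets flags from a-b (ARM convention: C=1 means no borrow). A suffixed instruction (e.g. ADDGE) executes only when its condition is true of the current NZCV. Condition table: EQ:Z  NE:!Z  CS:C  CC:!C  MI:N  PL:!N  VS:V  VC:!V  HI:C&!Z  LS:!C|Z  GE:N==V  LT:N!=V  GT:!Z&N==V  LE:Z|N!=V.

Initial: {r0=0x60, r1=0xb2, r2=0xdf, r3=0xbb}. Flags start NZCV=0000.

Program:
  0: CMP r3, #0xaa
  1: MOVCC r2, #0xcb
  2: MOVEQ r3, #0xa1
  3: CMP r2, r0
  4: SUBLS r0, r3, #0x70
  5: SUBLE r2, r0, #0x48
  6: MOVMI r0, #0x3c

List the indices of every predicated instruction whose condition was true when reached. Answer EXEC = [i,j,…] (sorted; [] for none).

0: ✓ CMP  NZCV=0010
1: · MOVCC
2: · MOVEQ
3: ✓ CMP  NZCV=0011
4: · SUBLS
5: ✓ SUBLE  r2←0x18
6: · MOVMI

EXEC = [5]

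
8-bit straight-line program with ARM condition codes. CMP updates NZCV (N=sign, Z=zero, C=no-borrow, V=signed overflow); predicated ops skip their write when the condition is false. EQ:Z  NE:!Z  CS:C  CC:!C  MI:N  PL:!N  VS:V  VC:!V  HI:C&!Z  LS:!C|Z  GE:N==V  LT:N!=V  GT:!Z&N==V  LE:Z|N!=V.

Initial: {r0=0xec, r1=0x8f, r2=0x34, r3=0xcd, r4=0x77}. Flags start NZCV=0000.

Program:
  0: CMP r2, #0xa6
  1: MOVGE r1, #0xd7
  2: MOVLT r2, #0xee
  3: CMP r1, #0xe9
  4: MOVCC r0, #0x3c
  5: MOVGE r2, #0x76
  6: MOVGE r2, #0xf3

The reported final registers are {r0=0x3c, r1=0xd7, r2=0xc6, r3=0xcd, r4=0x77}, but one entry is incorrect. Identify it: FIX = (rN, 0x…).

[0] flags=1001 → (cmp)
[1] flags=1001 GE?T → r1=0xd7
[2] flags=1001 LT?F → skip
[3] flags=1000 → (cmp)
[4] flags=1000 CC?T → r0=0x3c
[5] flags=1000 GE?F → skip
[6] flags=1000 GE?F → skip

FIX = (r2, 0x34)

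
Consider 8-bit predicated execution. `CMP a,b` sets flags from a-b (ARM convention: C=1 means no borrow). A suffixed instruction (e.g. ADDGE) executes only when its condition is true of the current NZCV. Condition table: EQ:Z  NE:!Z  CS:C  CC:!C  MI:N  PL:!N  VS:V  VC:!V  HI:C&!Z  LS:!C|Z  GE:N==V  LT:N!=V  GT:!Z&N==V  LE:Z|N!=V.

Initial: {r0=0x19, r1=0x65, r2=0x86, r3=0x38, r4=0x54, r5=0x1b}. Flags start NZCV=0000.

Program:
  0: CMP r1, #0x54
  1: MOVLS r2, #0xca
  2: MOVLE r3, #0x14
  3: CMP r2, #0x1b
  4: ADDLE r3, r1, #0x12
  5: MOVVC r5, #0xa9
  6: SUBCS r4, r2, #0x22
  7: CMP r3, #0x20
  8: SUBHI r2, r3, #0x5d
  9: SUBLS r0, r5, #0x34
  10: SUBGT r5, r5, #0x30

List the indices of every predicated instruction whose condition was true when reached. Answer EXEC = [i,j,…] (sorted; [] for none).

EXEC = [4,6,8,10]

[0] flags=0010 → (cmp)
[1] flags=0010 LS?F → skip
[2] flags=0010 LE?F → skip
[3] flags=0011 → (cmp)
[4] flags=0011 LE?T → r3=0x77
[5] flags=0011 VC?F → skip
[6] flags=0011 CS?T → r4=0x64
[7] flags=0010 → (cmp)
[8] flags=0010 HI?T → r2=0x1a
[9] flags=0010 LS?F → skip
[10] flags=0010 GT?T → r5=0xeb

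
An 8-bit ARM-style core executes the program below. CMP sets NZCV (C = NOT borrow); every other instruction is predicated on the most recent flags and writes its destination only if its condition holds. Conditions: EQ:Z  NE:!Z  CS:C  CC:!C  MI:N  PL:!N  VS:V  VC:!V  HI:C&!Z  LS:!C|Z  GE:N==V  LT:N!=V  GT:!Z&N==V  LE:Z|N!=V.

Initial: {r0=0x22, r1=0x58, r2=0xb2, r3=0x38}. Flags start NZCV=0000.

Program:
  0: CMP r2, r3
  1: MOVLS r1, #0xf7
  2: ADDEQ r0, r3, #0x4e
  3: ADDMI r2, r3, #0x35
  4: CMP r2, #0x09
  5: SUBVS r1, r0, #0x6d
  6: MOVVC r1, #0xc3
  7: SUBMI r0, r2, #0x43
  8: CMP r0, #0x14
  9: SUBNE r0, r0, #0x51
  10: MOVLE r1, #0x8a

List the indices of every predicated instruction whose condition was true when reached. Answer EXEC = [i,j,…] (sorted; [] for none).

0: ✓ CMP  NZCV=0011
1: · MOVLS
2: · ADDEQ
3: · ADDMI
4: ✓ CMP  NZCV=1010
5: · SUBVS
6: ✓ MOVVC  r1←0xc3
7: ✓ SUBMI  r0←0x6f
8: ✓ CMP  NZCV=0010
9: ✓ SUBNE  r0←0x1e
10: · MOVLE

EXEC = [6,7,9]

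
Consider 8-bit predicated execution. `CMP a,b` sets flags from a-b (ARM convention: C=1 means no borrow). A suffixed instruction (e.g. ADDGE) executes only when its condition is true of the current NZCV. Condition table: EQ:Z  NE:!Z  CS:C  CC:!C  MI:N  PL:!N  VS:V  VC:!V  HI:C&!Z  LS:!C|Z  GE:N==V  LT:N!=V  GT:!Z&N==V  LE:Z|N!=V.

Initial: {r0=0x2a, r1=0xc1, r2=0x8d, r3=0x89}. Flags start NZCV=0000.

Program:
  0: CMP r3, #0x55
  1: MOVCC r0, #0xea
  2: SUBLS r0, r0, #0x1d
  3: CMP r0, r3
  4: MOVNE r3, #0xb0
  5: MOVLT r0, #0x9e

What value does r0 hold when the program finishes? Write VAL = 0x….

[0] flags=0011 → (cmp)
[1] flags=0011 CC?F → skip
[2] flags=0011 LS?F → skip
[3] flags=1001 → (cmp)
[4] flags=1001 NE?T → r3=0xb0
[5] flags=1001 LT?F → skip

VAL = 0x2a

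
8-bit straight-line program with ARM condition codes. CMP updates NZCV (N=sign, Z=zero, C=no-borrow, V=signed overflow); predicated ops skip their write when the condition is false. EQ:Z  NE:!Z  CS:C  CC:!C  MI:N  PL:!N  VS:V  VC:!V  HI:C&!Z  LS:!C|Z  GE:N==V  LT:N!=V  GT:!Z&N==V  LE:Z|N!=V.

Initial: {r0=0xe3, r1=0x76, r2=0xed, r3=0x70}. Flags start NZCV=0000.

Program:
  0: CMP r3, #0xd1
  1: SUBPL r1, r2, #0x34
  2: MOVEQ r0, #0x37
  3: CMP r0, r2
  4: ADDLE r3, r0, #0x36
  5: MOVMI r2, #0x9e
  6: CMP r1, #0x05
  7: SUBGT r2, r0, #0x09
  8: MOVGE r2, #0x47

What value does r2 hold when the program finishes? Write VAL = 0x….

VAL = 0x47

0: ✓ CMP  NZCV=1001
1: · SUBPL
2: · MOVEQ
3: ✓ CMP  NZCV=1000
4: ✓ ADDLE  r3←0x19
5: ✓ MOVMI  r2←0x9e
6: ✓ CMP  NZCV=0010
7: ✓ SUBGT  r2←0xda
8: ✓ MOVGE  r2←0x47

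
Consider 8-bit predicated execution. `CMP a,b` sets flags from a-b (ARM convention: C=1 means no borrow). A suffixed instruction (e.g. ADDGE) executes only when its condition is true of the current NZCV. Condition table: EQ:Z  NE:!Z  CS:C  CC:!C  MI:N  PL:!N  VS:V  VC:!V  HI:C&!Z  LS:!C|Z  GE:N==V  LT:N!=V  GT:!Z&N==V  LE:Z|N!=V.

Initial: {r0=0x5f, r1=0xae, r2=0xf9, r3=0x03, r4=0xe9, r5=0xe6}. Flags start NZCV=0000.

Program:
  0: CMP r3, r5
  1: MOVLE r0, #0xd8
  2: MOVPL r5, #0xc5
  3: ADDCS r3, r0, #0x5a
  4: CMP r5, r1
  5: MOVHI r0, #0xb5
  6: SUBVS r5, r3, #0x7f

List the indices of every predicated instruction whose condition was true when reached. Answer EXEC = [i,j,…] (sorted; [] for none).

0: ✓ CMP  NZCV=0000
1: · MOVLE
2: ✓ MOVPL  r5←0xc5
3: · ADDCS
4: ✓ CMP  NZCV=0010
5: ✓ MOVHI  r0←0xb5
6: · SUBVS

EXEC = [2,5]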